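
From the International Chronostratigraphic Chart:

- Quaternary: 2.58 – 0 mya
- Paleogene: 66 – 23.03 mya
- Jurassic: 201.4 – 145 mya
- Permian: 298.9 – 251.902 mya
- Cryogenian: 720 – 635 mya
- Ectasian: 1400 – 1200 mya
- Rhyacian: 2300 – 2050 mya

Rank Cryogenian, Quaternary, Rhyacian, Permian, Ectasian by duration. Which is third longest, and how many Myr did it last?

Cryogenian, 85 million years

Start − end for each: Cryogenian 720 − 635 = 85; Quaternary 2.58 − 0 = 2.58; Rhyacian 2300 − 2050 = 250; Permian 298.9 − 251.902 = 46.998; Ectasian 1400 − 1200 = 200.
Ranking these from longest: Rhyacian > Ectasian > Cryogenian > Permian > Quaternary.
Position 3 in that ranking is Cryogenian, which lasted 85 Myr.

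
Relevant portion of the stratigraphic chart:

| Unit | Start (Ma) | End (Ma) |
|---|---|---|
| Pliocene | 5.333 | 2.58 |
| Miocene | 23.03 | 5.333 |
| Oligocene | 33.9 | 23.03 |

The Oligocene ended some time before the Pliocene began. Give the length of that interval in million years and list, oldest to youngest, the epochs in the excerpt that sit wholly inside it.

17.697 million years; Miocene

The Oligocene closes at 23.03 Ma and the Pliocene opens at 5.333 Ma, so the interval is 23.03 − 5.333 = 17.697 Myr.
An epoch fits inside if it starts at or after 23.03 Ma and ends at or before 5.333 Ma; oldest first that gives Miocene.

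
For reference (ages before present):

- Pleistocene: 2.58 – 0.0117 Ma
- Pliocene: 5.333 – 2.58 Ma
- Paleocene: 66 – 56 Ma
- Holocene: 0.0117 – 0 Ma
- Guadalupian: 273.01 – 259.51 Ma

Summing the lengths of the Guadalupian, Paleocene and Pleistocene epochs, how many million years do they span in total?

Duration is start − end for each: (273.01 − 259.51) + (66 − 56) + (2.58 − 0.0117).
That is 13.5 + 10 + 2.5683, which totals 26.0683 million years.

26.0683 million years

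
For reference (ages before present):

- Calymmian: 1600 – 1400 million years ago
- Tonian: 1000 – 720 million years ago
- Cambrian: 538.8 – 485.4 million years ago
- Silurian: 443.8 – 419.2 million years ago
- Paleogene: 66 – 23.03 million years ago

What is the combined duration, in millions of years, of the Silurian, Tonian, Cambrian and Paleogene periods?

400.97 million years

Duration is start − end for each: (443.8 − 419.2) + (1000 − 720) + (538.8 − 485.4) + (66 − 23.03).
That is 24.6 + 280 + 53.4 + 42.97, which totals 400.97 million years.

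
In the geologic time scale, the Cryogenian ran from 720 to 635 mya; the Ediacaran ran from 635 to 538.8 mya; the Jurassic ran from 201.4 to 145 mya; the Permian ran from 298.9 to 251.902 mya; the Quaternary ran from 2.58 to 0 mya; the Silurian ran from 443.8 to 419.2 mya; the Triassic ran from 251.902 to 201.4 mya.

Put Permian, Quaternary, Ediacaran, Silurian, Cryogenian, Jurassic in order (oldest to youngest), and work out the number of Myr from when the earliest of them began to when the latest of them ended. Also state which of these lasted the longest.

Cryogenian, Ediacaran, Silurian, Permian, Jurassic, Quaternary; total span 720 Myr; longest is Ediacaran

From the excerpt: Permian 298.9–251.902; Quaternary 2.58–0; Ediacaran 635–538.8; Silurian 443.8–419.2; Cryogenian 720–635; Jurassic 201.4–145 (Ma).
Larger Ma is earlier, so the oldest is Cryogenian and the youngest is Quaternary; oldest to youngest: Cryogenian, Ediacaran, Silurian, Permian, Jurassic, Quaternary.
Oldest start 720 minus youngest end 0 gives 720 Myr overall.
Individual lengths (start − end): Cryogenian 85; Silurian 24.6; Ediacaran 96.2; Jurassic 56.4; Permian 46.998; Quaternary 2.58. The largest is Ediacaran at 96.2 Myr.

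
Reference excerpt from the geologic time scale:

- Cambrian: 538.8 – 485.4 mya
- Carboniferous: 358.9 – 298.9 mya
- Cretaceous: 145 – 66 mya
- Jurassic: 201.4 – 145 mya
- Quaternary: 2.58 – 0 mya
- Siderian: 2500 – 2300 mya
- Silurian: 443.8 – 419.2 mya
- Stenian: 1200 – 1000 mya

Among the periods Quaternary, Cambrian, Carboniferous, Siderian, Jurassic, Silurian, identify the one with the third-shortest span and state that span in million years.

Cambrian, 53.4 million years

Durations: Quaternary 2.58; Cambrian 53.4; Carboniferous 60; Siderian 200; Jurassic 56.4; Silurian 24.6 Myr.
Sorted shortest-first: Quaternary (2.58), Silurian (24.6), Cambrian (53.4), Jurassic (56.4), Carboniferous (60), Siderian (200).
The third shortest is Cambrian at 53.4 Myr.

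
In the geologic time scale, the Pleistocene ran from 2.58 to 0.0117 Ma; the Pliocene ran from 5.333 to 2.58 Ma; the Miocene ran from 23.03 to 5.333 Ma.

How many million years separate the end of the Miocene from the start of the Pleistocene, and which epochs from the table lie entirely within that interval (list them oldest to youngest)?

End of Miocene = 5.333 Ma; start of Pleistocene = 2.58 Ma.
Gap = 5.333 − 2.58 = 2.753 Myr.
Epochs wholly inside 5.333–2.58 Ma: Pliocene (5.333–2.58).

2.753 million years; Pliocene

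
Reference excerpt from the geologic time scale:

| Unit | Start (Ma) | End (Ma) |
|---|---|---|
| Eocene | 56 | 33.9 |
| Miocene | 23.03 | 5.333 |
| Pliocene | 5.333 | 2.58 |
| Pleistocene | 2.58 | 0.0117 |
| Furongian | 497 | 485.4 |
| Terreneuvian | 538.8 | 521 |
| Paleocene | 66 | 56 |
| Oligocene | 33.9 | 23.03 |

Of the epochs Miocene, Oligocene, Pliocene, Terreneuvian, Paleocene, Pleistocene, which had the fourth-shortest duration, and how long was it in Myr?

Durations: Miocene 17.697; Oligocene 10.87; Pliocene 2.753; Terreneuvian 17.8; Paleocene 10; Pleistocene 2.5683 Myr.
Sorted shortest-first: Pleistocene (2.5683), Pliocene (2.753), Paleocene (10), Oligocene (10.87), Miocene (17.697), Terreneuvian (17.8).
The fourth shortest is Oligocene at 10.87 Myr.

Oligocene, 10.87 million years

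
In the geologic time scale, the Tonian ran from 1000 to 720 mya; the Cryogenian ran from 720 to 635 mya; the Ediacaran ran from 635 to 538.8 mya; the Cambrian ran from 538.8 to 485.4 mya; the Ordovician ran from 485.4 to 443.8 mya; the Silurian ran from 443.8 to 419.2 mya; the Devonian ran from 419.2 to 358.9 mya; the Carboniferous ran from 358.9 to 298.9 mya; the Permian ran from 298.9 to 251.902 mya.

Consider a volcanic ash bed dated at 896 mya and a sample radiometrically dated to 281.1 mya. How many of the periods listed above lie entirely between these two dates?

7

896 Ma sits inside the Tonian (1000–720) and 281.1 Ma inside the Permian (298.9–251.902); neither of those is wholly between the two dates.
The listed periods lying completely between them are Cryogenian, Ediacaran, Cambrian, Ordovician, Silurian, Devonian, Carboniferous — 7 in all.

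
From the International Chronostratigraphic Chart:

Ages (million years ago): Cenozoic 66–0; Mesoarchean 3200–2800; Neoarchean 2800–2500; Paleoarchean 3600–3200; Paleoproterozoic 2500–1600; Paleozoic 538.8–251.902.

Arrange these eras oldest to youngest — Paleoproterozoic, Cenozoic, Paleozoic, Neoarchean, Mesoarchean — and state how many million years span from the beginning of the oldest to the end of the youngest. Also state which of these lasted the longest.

From the excerpt: Paleoproterozoic 2500–1600; Cenozoic 66–0; Paleozoic 538.8–251.902; Neoarchean 2800–2500; Mesoarchean 3200–2800 (Ma).
Larger Ma is earlier, so the oldest is Mesoarchean and the youngest is Cenozoic; oldest to youngest: Mesoarchean, Neoarchean, Paleoproterozoic, Paleozoic, Cenozoic.
Oldest start 3200 minus youngest end 0 gives 3200 Myr overall.
Individual lengths (start − end): Cenozoic 66; Neoarchean 300; Mesoarchean 400; Paleoproterozoic 900; Paleozoic 286.898. The largest is Paleoproterozoic at 900 Myr.

Mesoarchean, Neoarchean, Paleoproterozoic, Paleozoic, Cenozoic; total span 3200 Myr; longest is Paleoproterozoic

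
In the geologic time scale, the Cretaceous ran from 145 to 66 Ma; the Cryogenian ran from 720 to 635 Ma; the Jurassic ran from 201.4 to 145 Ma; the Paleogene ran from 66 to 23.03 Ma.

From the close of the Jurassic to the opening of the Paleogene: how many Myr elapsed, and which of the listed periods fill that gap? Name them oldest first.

The Jurassic closes at 145 Ma and the Paleogene opens at 66 Ma, so the interval is 145 − 66 = 79 Myr.
A period fits inside if it starts at or after 145 Ma and ends at or before 66 Ma; oldest first that gives Cretaceous.

79 million years; Cretaceous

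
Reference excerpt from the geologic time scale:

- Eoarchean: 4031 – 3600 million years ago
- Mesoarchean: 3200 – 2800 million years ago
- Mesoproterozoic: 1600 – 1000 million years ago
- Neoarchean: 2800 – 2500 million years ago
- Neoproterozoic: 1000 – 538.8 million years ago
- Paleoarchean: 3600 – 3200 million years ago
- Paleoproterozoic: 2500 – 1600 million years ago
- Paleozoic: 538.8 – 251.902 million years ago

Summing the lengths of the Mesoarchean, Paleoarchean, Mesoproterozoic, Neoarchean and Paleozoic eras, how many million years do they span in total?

Each duration: Mesoarchean = 400; Paleoarchean = 400; Mesoproterozoic = 600; Neoarchean = 300; Paleozoic = 286.898.
Sum: 400 + 400 + 600 + 300 + 286.898 = 1986.898 Myr.

1986.898 million years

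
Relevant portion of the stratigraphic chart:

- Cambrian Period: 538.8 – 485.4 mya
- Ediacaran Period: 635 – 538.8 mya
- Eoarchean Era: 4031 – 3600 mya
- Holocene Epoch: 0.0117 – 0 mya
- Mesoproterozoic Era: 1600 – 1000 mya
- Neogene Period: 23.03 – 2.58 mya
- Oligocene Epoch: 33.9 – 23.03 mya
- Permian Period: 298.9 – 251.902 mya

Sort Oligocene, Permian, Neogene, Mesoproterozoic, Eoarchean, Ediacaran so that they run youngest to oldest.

Read off each span (Ma): Oligocene 33.9–23.03; Permian 298.9–251.902; Neogene 23.03–2.58; Mesoproterozoic 1600–1000; Eoarchean 4031–3600; Ediacaran 635–538.8.
Larger Ma is older, so oldest→youngest is Eoarchean, Mesoproterozoic, Ediacaran, Permian, Oligocene, Neogene; reverse it for youngest→oldest.

Neogene, Oligocene, Permian, Ediacaran, Mesoproterozoic, Eoarchean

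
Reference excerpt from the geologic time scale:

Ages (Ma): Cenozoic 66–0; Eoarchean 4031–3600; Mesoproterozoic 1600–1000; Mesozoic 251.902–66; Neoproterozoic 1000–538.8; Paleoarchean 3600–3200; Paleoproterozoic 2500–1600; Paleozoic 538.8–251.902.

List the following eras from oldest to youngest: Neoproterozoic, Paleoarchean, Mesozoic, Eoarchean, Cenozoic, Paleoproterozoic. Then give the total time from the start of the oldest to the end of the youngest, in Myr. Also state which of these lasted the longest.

Eoarchean → Paleoarchean → Paleoproterozoic → Neoproterozoic → Mesozoic → Cenozoic; total span 4031 Myr; longest is Paleoproterozoic

Start ages (Ma): Eoarchean 4031, Paleoarchean 3600, Paleoproterozoic 2500, Neoproterozoic 1000, Mesozoic 251.902, Cenozoic 66.
Ordered oldest to youngest: Eoarchean, Paleoarchean, Paleoproterozoic, Neoproterozoic, Mesozoic, Cenozoic.
Span = 4031 − 0 = 4031 Myr.
Durations: Neoproterozoic 461.2, Cenozoic 66, Eoarchean 431, Mesozoic 185.902, Paleoproterozoic 900, Paleoarchean 400 → longest is Paleoproterozoic (900 Myr).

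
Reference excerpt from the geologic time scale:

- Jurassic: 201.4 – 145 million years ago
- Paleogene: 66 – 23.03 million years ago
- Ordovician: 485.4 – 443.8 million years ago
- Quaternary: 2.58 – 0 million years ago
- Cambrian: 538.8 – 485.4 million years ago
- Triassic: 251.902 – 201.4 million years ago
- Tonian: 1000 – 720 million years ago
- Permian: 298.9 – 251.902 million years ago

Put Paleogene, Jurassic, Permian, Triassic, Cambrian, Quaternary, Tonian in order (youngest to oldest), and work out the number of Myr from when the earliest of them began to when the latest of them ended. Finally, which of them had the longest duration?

Quaternary → Paleogene → Jurassic → Triassic → Permian → Cambrian → Tonian; total span 1000 Myr; longest is Tonian

Start ages (Ma): Tonian 1000, Cambrian 538.8, Permian 298.9, Triassic 251.902, Jurassic 201.4, Paleogene 66, Quaternary 2.58.
Ordered youngest to oldest: Quaternary, Paleogene, Jurassic, Triassic, Permian, Cambrian, Tonian.
Span = 1000 − 0 = 1000 Myr.
Durations: Permian 46.998, Cambrian 53.4, Tonian 280, Paleogene 42.97, Jurassic 56.4, Quaternary 2.58, Triassic 50.502 → longest is Tonian (280 Myr).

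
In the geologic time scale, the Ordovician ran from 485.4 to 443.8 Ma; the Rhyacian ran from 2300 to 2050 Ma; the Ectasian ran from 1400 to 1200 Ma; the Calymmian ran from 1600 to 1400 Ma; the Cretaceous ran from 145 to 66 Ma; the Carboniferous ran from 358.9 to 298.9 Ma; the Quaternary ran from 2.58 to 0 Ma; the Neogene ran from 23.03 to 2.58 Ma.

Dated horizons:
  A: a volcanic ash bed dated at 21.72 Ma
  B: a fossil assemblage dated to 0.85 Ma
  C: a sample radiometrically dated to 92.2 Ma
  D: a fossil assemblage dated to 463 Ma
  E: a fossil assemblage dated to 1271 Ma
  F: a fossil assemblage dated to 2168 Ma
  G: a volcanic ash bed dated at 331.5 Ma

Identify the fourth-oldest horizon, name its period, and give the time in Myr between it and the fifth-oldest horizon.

Larger Ma means older, so oldest first: F 2168 > E 1271 > D 463 > G 331.5 > C 92.2 > A 21.72 > B 0.85.
Counting 4 along gives G (331.5 Ma); the excerpt puts that inside the Carboniferous, 358.9–298.9 Ma.
Next in line is C (92.2 Ma), and 331.5 − 92.2 = 239.3 Myr.

G, in the Carboniferous; 239.3 million years to C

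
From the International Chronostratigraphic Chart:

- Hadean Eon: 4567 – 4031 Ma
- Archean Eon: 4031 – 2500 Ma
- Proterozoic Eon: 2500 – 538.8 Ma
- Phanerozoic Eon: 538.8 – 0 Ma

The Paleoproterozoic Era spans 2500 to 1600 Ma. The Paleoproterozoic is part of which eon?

The Paleoproterozoic (2500–1600 Ma) lies entirely within 2500–538.8 Ma, the Proterozoic Eon.

Proterozoic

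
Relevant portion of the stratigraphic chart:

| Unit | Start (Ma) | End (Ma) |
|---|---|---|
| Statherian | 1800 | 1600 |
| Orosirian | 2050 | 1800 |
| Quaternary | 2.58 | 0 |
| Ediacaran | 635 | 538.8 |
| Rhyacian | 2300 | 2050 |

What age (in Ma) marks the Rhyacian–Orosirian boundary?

The Rhyacian ends and the Orosirian begins at 2050 Ma.

2050 Ma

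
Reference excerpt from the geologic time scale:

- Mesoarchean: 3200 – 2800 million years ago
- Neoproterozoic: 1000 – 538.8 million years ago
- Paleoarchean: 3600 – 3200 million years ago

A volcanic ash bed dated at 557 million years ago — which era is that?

Neoproterozoic

557 Ma lies between 1000 and 538.8 Ma, so it falls in the Neoproterozoic.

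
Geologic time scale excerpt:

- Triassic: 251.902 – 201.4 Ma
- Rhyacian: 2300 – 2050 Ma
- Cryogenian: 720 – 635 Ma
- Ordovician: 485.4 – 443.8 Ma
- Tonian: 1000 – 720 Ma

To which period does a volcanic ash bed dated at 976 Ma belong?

Tonian

976 Ma lies between 1000 and 720 Ma, so it falls in the Tonian.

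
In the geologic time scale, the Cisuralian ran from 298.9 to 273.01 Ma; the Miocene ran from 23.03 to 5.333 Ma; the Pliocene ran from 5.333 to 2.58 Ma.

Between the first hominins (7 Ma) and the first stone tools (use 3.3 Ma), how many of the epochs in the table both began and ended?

Checking each listed span, none has both start < 7 Ma and end > 3.3 Ma — every epoch straddles one of the two dates or lies outside them — so the count is 0.

0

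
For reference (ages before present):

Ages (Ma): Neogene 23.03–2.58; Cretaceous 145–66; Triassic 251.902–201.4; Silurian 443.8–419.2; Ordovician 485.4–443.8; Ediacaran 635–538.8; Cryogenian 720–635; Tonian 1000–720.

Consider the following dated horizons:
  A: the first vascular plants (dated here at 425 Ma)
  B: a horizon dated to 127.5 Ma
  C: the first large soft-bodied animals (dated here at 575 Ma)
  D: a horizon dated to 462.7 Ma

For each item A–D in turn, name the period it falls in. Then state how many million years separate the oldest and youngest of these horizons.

A — Silurian; B — Cretaceous; C — Ediacaran; D — Ordovician; span 447.5 million years

A: 425 Ma lies in 443.8–419.2 Ma, so Silurian.
B: 127.5 Ma lies in 145–66 Ma, so Cretaceous.
C: 575 Ma lies in 635–538.8 Ma, so Ediacaran.
D: 462.7 Ma lies in 485.4–443.8 Ma, so Ordovician.
Oldest = 575 Ma, youngest = 127.5 Ma → span 447.5 Myr.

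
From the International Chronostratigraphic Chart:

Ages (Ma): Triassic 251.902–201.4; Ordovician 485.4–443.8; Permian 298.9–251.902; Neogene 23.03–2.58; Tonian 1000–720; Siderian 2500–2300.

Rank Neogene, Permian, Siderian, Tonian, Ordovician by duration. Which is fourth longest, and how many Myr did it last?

Ordovician, 41.6 million years

Start − end for each: Neogene 23.03 − 2.58 = 20.45; Permian 298.9 − 251.902 = 46.998; Siderian 2500 − 2300 = 200; Tonian 1000 − 720 = 280; Ordovician 485.4 − 443.8 = 41.6.
Ranking these from longest: Tonian > Siderian > Permian > Ordovician > Neogene.
Position 4 in that ranking is Ordovician, which lasted 41.6 Myr.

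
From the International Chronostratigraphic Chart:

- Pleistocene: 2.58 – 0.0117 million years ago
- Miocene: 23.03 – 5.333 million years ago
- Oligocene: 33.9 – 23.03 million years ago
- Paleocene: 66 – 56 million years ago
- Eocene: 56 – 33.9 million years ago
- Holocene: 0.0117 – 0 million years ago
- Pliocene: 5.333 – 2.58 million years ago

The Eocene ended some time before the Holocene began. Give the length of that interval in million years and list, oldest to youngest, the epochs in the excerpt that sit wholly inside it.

End of Eocene = 33.9 Ma; start of Holocene = 0.0117 Ma.
Gap = 33.9 − 0.0117 = 33.8883 Myr.
Epochs wholly inside 33.9–0.0117 Ma: Oligocene (33.9–23.03), Miocene (23.03–5.333), Pliocene (5.333–2.58), Pleistocene (2.58–0.0117).

33.8883 million years; Oligocene, Miocene, Pliocene, Pleistocene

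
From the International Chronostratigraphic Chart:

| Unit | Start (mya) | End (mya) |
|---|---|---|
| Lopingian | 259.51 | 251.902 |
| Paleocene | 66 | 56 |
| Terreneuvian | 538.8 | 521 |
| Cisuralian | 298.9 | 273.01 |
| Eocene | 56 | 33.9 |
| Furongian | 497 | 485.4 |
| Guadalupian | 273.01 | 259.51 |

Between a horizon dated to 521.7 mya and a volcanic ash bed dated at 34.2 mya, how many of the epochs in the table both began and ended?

521.7 Ma sits inside the Terreneuvian (538.8–521) and 34.2 Ma inside the Eocene (56–33.9); neither of those is wholly between the two dates.
The listed epochs lying completely between them are Furongian, Cisuralian, Guadalupian, Lopingian, Paleocene — 5 in all.

5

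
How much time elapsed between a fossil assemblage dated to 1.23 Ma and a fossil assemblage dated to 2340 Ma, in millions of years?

2340 − 1.23 = 2338.77 million years.

2338.77 million years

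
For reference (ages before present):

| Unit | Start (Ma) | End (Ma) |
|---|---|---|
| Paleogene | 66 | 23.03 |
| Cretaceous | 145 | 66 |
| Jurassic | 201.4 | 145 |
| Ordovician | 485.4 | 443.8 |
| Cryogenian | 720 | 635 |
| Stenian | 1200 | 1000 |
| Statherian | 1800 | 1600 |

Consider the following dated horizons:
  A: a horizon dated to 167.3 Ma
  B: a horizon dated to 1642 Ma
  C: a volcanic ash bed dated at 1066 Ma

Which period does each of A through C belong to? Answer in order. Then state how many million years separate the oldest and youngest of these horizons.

Match each age against the start–end ranges in the excerpt: A = 167.3 Ma → Jurassic (201.4–145); B = 1642 Ma → Statherian (1800–1600); C = 1066 Ma → Stenian (1200–1000).
The largest age is 1642 Ma and the smallest is 167.3 Ma; their difference is 1474.7 Myr.

A — Jurassic; B — Statherian; C — Stenian; span 1474.7 million years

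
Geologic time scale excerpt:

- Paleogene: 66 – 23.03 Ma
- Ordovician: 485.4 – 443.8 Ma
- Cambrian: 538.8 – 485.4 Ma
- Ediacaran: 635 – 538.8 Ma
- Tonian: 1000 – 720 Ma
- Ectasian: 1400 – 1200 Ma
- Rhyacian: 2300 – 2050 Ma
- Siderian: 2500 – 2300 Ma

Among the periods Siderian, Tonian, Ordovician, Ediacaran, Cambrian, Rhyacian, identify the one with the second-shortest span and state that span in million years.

Start − end for each: Siderian 2500 − 2300 = 200; Tonian 1000 − 720 = 280; Ordovician 485.4 − 443.8 = 41.6; Ediacaran 635 − 538.8 = 96.2; Cambrian 538.8 − 485.4 = 53.4; Rhyacian 2300 − 2050 = 250.
Ranking these from shortest: Ordovician < Cambrian < Ediacaran < Siderian < Rhyacian < Tonian.
Position 2 in that ranking is Cambrian, which lasted 53.4 Myr.

Cambrian, 53.4 million years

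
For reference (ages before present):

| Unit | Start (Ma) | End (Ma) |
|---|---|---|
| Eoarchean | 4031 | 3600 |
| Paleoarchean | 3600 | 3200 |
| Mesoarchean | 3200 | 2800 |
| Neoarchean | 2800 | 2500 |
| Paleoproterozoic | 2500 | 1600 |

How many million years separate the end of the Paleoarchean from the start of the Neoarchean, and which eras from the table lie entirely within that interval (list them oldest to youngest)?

End of Paleoarchean = 3200 Ma; start of Neoarchean = 2800 Ma.
Gap = 3200 − 2800 = 400 Myr.
Eras wholly inside 3200–2800 Ma: Mesoarchean (3200–2800).

400 million years; Mesoarchean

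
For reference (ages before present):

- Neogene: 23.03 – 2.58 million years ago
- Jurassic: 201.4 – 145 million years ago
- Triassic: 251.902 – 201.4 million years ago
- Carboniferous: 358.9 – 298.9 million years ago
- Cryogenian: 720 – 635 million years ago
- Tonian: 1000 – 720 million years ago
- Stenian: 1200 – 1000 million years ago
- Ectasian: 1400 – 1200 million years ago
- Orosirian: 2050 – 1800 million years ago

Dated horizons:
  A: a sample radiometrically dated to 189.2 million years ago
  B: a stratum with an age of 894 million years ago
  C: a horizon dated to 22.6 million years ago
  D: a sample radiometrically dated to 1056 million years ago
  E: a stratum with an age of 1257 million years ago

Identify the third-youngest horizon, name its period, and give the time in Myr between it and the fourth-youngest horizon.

B, in the Tonian; 162 million years to D

Sorted youngest-first by Ma: C (22.6), A (189.2), B (894), D (1056), E (1257).
The third youngest is B at 894 Ma, which lies in 1000–720 Ma: the Tonian.
The fourth youngest is D at 1056 Ma; separation = |894 − 1056| = 162 Myr.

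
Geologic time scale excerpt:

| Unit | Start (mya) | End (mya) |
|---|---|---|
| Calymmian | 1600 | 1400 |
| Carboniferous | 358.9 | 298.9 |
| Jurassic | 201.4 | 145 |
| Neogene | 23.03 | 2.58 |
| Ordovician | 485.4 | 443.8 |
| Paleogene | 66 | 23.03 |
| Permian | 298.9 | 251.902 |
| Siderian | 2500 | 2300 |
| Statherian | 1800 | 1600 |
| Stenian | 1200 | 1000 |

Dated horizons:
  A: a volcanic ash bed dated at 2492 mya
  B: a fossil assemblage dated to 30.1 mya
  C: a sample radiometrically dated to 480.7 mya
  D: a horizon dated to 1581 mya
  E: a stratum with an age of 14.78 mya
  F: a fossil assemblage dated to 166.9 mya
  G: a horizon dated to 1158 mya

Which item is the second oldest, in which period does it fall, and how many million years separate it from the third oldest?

D, in the Calymmian; 423 million years to G

Sorted oldest-first by Ma: A (2492), D (1581), G (1158), C (480.7), F (166.9), B (30.1), E (14.78).
The second oldest is D at 1581 Ma, which lies in 1600–1400 Ma: the Calymmian.
The third oldest is G at 1158 Ma; separation = |1581 − 1158| = 423 Myr.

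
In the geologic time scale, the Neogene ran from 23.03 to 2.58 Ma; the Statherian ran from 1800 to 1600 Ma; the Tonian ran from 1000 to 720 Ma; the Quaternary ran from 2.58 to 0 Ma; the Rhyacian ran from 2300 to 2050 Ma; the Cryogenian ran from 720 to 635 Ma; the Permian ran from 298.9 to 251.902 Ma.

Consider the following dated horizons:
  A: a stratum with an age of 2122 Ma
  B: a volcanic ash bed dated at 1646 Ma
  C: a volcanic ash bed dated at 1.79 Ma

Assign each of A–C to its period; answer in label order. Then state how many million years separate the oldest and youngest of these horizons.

A: 2122 Ma lies in 2300–2050 Ma, so Rhyacian.
B: 1646 Ma lies in 1800–1600 Ma, so Statherian.
C: 1.79 Ma lies in 2.58–0 Ma, so Quaternary.
Oldest = 2122 Ma, youngest = 1.79 Ma → span 2120.21 Myr.

A — Rhyacian; B — Statherian; C — Quaternary; span 2120.21 million years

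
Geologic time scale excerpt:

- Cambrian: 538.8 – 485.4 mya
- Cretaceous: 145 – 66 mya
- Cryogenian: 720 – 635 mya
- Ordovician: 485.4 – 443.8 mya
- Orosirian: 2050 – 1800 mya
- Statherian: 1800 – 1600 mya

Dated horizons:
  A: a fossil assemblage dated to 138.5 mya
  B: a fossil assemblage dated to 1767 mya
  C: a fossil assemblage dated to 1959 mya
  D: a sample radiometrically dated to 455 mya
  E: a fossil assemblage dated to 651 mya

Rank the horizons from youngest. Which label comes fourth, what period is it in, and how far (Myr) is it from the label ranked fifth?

B, in the Statherian; 192 million years to C

Smaller Ma means younger, so youngest first: A 138.5 < D 455 < E 651 < B 1767 < C 1959.
Counting 4 along gives B (1767 Ma); the excerpt puts that inside the Statherian, 1800–1600 Ma.
Next in line is C (1959 Ma), and 1959 − 1767 = 192 Myr.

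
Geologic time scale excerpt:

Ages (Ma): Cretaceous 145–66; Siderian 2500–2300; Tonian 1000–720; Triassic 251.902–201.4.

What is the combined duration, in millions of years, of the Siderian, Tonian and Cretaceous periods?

Each duration: Siderian = 200; Tonian = 280; Cretaceous = 79.
Sum: 200 + 280 + 79 = 559 Myr.

559 million years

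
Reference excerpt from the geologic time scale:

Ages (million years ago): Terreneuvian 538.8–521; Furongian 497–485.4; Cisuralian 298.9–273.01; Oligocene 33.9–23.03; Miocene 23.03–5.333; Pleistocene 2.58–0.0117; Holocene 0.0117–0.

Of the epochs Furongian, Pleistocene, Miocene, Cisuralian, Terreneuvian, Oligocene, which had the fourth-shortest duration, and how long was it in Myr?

Miocene, 17.697 million years

Durations: Furongian 11.6; Pleistocene 2.5683; Miocene 17.697; Cisuralian 25.89; Terreneuvian 17.8; Oligocene 10.87 Myr.
Sorted shortest-first: Pleistocene (2.5683), Oligocene (10.87), Furongian (11.6), Miocene (17.697), Terreneuvian (17.8), Cisuralian (25.89).
The fourth shortest is Miocene at 17.697 Myr.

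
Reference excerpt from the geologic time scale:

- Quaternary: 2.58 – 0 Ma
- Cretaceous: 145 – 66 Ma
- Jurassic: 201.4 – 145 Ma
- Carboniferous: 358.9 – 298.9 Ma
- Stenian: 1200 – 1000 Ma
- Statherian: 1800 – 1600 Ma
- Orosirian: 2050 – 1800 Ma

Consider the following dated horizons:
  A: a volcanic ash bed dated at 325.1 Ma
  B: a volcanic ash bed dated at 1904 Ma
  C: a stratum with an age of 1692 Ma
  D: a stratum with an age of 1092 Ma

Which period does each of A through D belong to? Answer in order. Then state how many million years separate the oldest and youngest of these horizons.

A: 325.1 Ma lies in 358.9–298.9 Ma, so Carboniferous.
B: 1904 Ma lies in 2050–1800 Ma, so Orosirian.
C: 1692 Ma lies in 1800–1600 Ma, so Statherian.
D: 1092 Ma lies in 1200–1000 Ma, so Stenian.
Oldest = 1904 Ma, youngest = 325.1 Ma → span 1578.9 Myr.

A — Carboniferous; B — Orosirian; C — Statherian; D — Stenian; span 1578.9 million years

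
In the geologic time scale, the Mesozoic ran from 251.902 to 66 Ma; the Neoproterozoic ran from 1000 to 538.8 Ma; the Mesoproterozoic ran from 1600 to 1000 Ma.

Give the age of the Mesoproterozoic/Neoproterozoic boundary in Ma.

The Mesoproterozoic ends and the Neoproterozoic begins at 1000 Ma.

1000 Ma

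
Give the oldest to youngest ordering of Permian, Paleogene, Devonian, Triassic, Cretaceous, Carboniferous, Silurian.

Silurian → Devonian → Carboniferous → Permian → Triassic → Cretaceous → Paleogene

Era membership (oldest first within each) — Paleozoic: Silurian, Devonian, Carboniferous, Permian; Mesozoic: Triassic, Cretaceous; Cenozoic: Paleogene. Paleozoic precedes Mesozoic, which precedes Cenozoic. Concatenating the groups in that era order gives oldest to youngest directly.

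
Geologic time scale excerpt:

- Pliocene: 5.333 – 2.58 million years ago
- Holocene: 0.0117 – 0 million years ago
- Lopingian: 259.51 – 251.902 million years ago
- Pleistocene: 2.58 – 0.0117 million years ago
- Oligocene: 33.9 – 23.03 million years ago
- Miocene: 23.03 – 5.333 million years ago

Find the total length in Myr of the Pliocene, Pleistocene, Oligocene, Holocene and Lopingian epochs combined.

Each duration: Pliocene = 2.753; Pleistocene = 2.5683; Oligocene = 10.87; Holocene = 0.0117; Lopingian = 7.608.
Sum: 2.753 + 2.5683 + 10.87 + 0.0117 + 7.608 = 23.811 Myr.

23.811 million years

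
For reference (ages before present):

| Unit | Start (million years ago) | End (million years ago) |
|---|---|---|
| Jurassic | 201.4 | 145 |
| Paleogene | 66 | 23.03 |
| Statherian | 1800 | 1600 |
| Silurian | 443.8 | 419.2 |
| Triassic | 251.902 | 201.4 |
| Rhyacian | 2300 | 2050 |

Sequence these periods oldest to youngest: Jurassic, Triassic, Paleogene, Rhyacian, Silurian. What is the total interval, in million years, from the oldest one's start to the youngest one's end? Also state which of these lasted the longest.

Rhyacian → Silurian → Triassic → Jurassic → Paleogene; total span 2276.97 Myr; longest is Rhyacian

From the excerpt: Jurassic 201.4–145; Triassic 251.902–201.4; Paleogene 66–23.03; Rhyacian 2300–2050; Silurian 443.8–419.2 (Ma).
Larger Ma is earlier, so the oldest is Rhyacian and the youngest is Paleogene; oldest to youngest: Rhyacian, Silurian, Triassic, Jurassic, Paleogene.
Oldest start 2300 minus youngest end 23.03 gives 2276.97 Myr overall.
Individual lengths (start − end): Silurian 24.6; Triassic 50.502; Paleogene 42.97; Jurassic 56.4; Rhyacian 250. The largest is Rhyacian at 250 Myr.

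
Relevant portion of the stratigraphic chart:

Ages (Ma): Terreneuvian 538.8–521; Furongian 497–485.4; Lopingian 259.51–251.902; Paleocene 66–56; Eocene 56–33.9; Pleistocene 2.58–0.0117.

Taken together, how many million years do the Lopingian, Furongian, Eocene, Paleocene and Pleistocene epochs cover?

53.8763 million years

Duration is start − end for each: (259.51 − 251.902) + (497 − 485.4) + (56 − 33.9) + (66 − 56) + (2.58 − 0.0117).
That is 7.608 + 11.6 + 22.1 + 10 + 2.5683, which totals 53.8763 million years.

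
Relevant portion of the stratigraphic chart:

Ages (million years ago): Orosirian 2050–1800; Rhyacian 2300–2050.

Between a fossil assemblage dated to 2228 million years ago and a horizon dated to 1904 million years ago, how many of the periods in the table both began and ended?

0

Checking each listed span, none has both start < 2228 Ma and end > 1904 Ma — every period straddles one of the two dates or lies outside them — so the count is 0.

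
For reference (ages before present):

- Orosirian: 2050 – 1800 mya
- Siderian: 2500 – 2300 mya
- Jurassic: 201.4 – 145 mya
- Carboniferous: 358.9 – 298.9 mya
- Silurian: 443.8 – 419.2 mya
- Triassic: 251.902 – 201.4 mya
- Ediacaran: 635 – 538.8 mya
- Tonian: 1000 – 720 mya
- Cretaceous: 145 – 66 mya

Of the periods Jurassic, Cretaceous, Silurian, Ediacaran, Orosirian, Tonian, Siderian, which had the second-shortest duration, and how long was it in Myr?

Durations: Jurassic 56.4; Cretaceous 79; Silurian 24.6; Ediacaran 96.2; Orosirian 250; Tonian 280; Siderian 200 Myr.
Sorted shortest-first: Silurian (24.6), Jurassic (56.4), Cretaceous (79), Ediacaran (96.2), Siderian (200), Orosirian (250), Tonian (280).
The second shortest is Jurassic at 56.4 Myr.

Jurassic, 56.4 million years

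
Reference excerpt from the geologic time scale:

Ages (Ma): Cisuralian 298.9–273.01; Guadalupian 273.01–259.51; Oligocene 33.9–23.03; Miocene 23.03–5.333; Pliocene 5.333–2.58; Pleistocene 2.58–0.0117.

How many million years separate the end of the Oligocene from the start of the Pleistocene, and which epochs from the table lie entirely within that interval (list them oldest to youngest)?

End of Oligocene = 23.03 Ma; start of Pleistocene = 2.58 Ma.
Gap = 23.03 − 2.58 = 20.45 Myr.
Epochs wholly inside 23.03–2.58 Ma: Miocene (23.03–5.333), Pliocene (5.333–2.58).

20.45 million years; Miocene, Pliocene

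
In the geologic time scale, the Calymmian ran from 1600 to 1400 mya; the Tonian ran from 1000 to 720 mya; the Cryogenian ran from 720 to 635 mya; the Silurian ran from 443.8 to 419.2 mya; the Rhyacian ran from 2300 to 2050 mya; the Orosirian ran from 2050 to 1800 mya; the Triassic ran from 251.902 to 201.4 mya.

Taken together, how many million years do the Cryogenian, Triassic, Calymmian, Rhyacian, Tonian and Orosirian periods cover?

1115.502 million years

Each duration: Cryogenian = 85; Triassic = 50.502; Calymmian = 200; Rhyacian = 250; Tonian = 280; Orosirian = 250.
Sum: 85 + 50.502 + 200 + 250 + 280 + 250 = 1115.502 Myr.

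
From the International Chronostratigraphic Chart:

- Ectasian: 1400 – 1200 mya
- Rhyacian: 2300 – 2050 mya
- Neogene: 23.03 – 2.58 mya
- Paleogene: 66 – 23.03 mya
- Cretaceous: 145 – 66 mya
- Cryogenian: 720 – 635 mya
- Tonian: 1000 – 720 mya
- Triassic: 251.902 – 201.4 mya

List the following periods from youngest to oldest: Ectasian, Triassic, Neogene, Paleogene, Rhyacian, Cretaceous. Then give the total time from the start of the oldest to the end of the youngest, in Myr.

From the excerpt: Ectasian 1400–1200; Triassic 251.902–201.4; Neogene 23.03–2.58; Paleogene 66–23.03; Rhyacian 2300–2050; Cretaceous 145–66 (Ma).
Larger Ma is earlier, so the oldest is Rhyacian and the youngest is Neogene; youngest to oldest: Neogene, Paleogene, Cretaceous, Triassic, Ectasian, Rhyacian.
Oldest start 2300 minus youngest end 2.58 gives 2297.42 Myr overall.

Neogene → Paleogene → Cretaceous → Triassic → Ectasian → Rhyacian; total span 2297.42 Myr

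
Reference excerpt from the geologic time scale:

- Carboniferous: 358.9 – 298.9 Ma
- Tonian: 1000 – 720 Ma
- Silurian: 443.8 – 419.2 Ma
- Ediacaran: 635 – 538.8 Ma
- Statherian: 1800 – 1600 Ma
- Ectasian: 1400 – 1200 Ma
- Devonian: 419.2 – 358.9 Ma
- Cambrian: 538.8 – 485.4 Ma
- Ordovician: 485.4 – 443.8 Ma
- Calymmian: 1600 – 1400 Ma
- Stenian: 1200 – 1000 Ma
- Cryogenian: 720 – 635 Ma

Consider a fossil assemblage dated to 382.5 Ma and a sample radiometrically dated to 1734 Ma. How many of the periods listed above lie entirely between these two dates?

1734 Ma sits inside the Statherian (1800–1600) and 382.5 Ma inside the Devonian (419.2–358.9); neither of those is wholly between the two dates.
The listed periods lying completely between them are Calymmian, Ectasian, Stenian, Tonian, Cryogenian, Ediacaran, Cambrian, Ordovician, Silurian — 9 in all.

9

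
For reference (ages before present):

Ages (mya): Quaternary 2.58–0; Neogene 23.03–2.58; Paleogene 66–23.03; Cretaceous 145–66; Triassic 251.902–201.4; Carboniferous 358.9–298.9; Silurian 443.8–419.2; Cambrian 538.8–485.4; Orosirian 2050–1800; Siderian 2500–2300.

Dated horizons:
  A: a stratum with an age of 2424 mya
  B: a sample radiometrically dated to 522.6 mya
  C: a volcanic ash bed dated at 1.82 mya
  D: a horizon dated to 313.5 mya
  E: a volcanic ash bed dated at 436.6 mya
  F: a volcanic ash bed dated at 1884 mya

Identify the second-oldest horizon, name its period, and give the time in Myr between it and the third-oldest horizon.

F, in the Orosirian; 1361.4 million years to B

Sorted oldest-first by Ma: A (2424), F (1884), B (522.6), E (436.6), D (313.5), C (1.82).
The second oldest is F at 1884 Ma, which lies in 2050–1800 Ma: the Orosirian.
The third oldest is B at 522.6 Ma; separation = |1884 − 522.6| = 1361.4 Myr.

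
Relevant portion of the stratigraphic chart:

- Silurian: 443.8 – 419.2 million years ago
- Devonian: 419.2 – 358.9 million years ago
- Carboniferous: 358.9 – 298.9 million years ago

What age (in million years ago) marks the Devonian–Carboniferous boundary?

358.9 million years ago

The Devonian ends and the Carboniferous begins at 358.9 million years ago.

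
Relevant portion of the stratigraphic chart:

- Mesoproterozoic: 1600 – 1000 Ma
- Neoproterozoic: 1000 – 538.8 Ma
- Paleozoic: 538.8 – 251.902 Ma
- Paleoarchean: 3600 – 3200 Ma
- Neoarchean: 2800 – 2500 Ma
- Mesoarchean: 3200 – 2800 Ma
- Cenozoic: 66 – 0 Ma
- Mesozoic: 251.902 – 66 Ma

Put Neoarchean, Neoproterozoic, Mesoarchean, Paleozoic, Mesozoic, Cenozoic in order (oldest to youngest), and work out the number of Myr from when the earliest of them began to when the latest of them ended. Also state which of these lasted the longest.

From the excerpt: Neoarchean 2800–2500; Neoproterozoic 1000–538.8; Mesoarchean 3200–2800; Paleozoic 538.8–251.902; Mesozoic 251.902–66; Cenozoic 66–0 (Ma).
Larger Ma is earlier, so the oldest is Mesoarchean and the youngest is Cenozoic; oldest to youngest: Mesoarchean, Neoarchean, Neoproterozoic, Paleozoic, Mesozoic, Cenozoic.
Oldest start 3200 minus youngest end 0 gives 3200 Myr overall.
Individual lengths (start − end): Paleozoic 286.898; Neoarchean 300; Mesozoic 185.902; Mesoarchean 400; Cenozoic 66; Neoproterozoic 461.2. The largest is Neoproterozoic at 461.2 Myr.

Mesoarchean, Neoarchean, Neoproterozoic, Paleozoic, Mesozoic, Cenozoic; total span 3200 Myr; longest is Neoproterozoic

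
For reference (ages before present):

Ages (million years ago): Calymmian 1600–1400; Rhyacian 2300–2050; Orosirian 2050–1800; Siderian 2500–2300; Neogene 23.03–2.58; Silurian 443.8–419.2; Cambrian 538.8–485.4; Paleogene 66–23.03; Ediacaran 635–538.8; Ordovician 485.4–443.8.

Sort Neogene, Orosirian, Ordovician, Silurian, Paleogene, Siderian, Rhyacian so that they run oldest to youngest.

Read off each span (Ma): Neogene 23.03–2.58; Orosirian 2050–1800; Ordovician 485.4–443.8; Silurian 443.8–419.2; Paleogene 66–23.03; Siderian 2500–2300; Rhyacian 2300–2050.
Larger Ma is older, so oldest→youngest is Siderian, Rhyacian, Orosirian, Ordovician, Silurian, Paleogene, Neogene.

Siderian, Rhyacian, Orosirian, Ordovician, Silurian, Paleogene, Neogene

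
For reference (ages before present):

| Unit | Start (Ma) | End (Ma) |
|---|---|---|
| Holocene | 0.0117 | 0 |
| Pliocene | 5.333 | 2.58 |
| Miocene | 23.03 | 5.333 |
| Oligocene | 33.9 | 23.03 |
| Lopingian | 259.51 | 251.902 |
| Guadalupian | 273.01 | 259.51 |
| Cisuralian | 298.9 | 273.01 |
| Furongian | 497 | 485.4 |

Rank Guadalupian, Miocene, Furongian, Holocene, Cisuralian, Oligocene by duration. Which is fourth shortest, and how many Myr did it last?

Guadalupian, 13.5 million years

Durations: Guadalupian 13.5; Miocene 17.697; Furongian 11.6; Holocene 0.0117; Cisuralian 25.89; Oligocene 10.87 Myr.
Sorted shortest-first: Holocene (0.0117), Oligocene (10.87), Furongian (11.6), Guadalupian (13.5), Miocene (17.697), Cisuralian (25.89).
The fourth shortest is Guadalupian at 13.5 Myr.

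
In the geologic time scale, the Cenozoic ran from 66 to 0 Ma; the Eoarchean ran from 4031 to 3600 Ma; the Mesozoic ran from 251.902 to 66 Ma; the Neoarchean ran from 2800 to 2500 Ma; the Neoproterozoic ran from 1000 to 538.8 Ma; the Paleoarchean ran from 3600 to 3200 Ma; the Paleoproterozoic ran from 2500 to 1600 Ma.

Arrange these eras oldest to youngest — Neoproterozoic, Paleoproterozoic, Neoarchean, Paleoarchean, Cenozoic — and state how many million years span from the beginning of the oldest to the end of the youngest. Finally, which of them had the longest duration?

From the excerpt: Neoproterozoic 1000–538.8; Paleoproterozoic 2500–1600; Neoarchean 2800–2500; Paleoarchean 3600–3200; Cenozoic 66–0 (Ma).
Larger Ma is earlier, so the oldest is Paleoarchean and the youngest is Cenozoic; oldest to youngest: Paleoarchean, Neoarchean, Paleoproterozoic, Neoproterozoic, Cenozoic.
Oldest start 3600 minus youngest end 0 gives 3600 Myr overall.
Individual lengths (start − end): Cenozoic 66; Neoarchean 300; Neoproterozoic 461.2; Paleoproterozoic 900; Paleoarchean 400. The largest is Paleoproterozoic at 900 Myr.

Paleoarchean, Neoarchean, Paleoproterozoic, Neoproterozoic, Cenozoic; total span 3600 Myr; longest is Paleoproterozoic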